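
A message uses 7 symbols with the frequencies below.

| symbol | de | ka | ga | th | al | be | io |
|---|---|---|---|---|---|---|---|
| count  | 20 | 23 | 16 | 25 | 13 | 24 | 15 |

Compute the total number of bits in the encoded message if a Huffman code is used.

383

Merge the two smallest weights repeatedly:
al(13) + io(15) → 28
ga(16) + de(20) → 36
ka(23) + be(24) → 47
th(25) + 28 → 53
36 + 47 → 83
53 + 83 → 136
Total encoded bits = sum of merged weights = 28 + 36 + 47 + 53 + 83 + 136 = 383.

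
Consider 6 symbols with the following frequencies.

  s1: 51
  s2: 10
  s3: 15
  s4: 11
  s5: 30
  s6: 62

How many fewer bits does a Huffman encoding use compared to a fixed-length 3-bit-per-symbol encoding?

122

Fixed-length: 3 bits × 179 symbols = 537 bits.
Huffman merges:
s2(10) + s4(11) → 21
s3(15) + 21 → 36
s5(30) + 36 → 66
s1(51) + s6(62) → 113
66 + 113 → 179
Huffman total = 21 + 36 + 66 + 113 + 179 = 415 bits.
Saving = 537 − 415 = 122 bits.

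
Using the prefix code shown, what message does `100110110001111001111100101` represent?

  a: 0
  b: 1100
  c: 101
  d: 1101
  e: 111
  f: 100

Read left to right; each codeword is recognised as soon as it completes (prefix code):
  100→f | 1101→d | 100→f | 0→a | 111→e | 100→f | 111→e | 1100→b | 101→c
Decoded message: fdfaefebc

fdfaefebc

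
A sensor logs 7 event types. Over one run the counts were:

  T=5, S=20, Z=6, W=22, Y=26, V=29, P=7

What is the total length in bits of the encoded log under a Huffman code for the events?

Greedily combine the two least-frequent nodes:
combine T(5), Z(6) → 11
combine P(7), 11 → 18
combine 18, S(20) → 38
combine W(22), Y(26) → 48
combine V(29), 38 → 67
combine 48, 67 → 115
Total encoded bits = sum of merged weights = 11 + 18 + 38 + 48 + 67 + 115 = 297.

297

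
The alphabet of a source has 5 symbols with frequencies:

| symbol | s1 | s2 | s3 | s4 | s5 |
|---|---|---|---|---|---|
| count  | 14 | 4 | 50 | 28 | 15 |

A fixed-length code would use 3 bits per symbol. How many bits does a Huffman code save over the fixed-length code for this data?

110

Fixed-length: 3 bits × 111 symbols = 333 bits.
Huffman merges:
s2(4) + s1(14) → 18
s5(15) + 18 → 33
s4(28) + 33 → 61
s3(50) + 61 → 111
Huffman total = 18 + 33 + 61 + 111 = 223 bits.
Saving = 333 − 223 = 110 bits.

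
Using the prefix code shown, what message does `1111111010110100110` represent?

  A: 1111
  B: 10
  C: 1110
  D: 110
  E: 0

ACBDBED

Read left to right; each codeword is recognised as soon as it completes (prefix code):
  1111→A | 1110→C | 10→B | 110→D | 10→B | 0→E | 110→D
Decoded message: ACBDBED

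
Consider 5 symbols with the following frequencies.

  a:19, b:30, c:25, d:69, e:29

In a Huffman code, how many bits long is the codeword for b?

Huffman merges, smallest pair first:
combine a(19), c(25) → 44
combine e(29), b(30) → 59
combine 44, 59 → 103
combine d(69), 103 → 172
The subtree containing b is merged 3 times, so code length = 3.

3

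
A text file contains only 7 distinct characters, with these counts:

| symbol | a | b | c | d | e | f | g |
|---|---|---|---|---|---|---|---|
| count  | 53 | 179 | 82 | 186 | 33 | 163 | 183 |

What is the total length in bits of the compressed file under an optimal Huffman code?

Merge the two smallest weights repeatedly:
merge e(33) and a(53): 86
merge c(82) and 86: 168
merge f(163) and 168: 331
merge b(179) and g(183): 362
merge d(186) and 331: 517
merge 362 and 517: 879
Total encoded bits = sum of merged weights = 86 + 168 + 331 + 362 + 517 + 879 = 2343.

2343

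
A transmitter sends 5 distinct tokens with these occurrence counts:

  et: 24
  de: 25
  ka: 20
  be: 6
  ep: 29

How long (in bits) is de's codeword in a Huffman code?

2

Build the tree from the bottom:
merge be(6) and ka(20): 26
merge et(24) and de(25): 49
merge 26 and ep(29): 55
merge 49 and 55: 104
de sits 2 levels below the root, so its codeword is 2 bits.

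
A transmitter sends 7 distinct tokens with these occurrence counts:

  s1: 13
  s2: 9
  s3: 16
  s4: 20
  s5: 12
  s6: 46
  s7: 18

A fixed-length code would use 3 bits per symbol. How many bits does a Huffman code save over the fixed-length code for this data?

Fixed-length: 3 bits × 134 symbols = 402 bits.
Huffman merges:
s2(9) + s5(12) → 21
s1(13) + s3(16) → 29
s7(18) + s4(20) → 38
21 + 29 → 50
38 + s6(46) → 84
50 + 84 → 134
Huffman total = 21 + 29 + 38 + 50 + 84 + 134 = 356 bits.
Saving = 402 − 356 = 46 bits.

46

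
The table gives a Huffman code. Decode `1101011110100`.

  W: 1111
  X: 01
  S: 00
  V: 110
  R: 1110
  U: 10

Read left to right; each codeword is recognised as soon as it completes (prefix code):
  110→V | 10→U | 1111→W | 01→X | 00→S
Decoded message: VUWXS

VUWXS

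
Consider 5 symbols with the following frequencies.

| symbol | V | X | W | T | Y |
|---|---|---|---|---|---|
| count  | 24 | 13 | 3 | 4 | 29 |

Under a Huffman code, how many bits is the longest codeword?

4

Merge the two lowest-weight nodes at each step:
combine W(3), T(4) → 7
combine 7, X(13) → 20
combine 20, V(24) → 44
combine Y(29), 44 → 73
Maximum depth reached is 4.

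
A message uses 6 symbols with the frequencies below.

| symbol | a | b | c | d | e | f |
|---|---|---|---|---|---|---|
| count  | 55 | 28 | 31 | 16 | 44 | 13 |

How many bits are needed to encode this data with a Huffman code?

Build the Huffman tree bottom-up:
f(13) + d(16) → 29
b(28) + 29 → 57
c(31) + e(44) → 75
a(55) + 57 → 112
75 + 112 → 187
Total encoded bits = sum of merged weights = 29 + 57 + 75 + 112 + 187 = 460.

460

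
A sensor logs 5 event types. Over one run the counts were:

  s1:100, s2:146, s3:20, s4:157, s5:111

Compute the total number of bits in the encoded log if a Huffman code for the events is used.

Greedily combine the two least-frequent nodes:
combine s3(20), s1(100) → 120
combine s5(111), 120 → 231
combine s2(146), s4(157) → 303
combine 231, 303 → 534
Each symbol's bit-cost is frequency × depth; summing gives 1188 bits (equivalently 120 + 231 + 303 + 534).

1188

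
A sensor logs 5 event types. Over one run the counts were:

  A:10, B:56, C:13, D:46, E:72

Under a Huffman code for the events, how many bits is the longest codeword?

4

Merge the two lowest-weight nodes at each step:
merge A(10) and C(13): 23
merge 23 and D(46): 69
merge B(56) and 69: 125
merge E(72) and 125: 197
Maximum depth reached is 4.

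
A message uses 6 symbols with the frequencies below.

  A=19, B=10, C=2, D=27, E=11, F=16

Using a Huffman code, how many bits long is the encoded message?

205

Greedily combine the two least-frequent nodes:
C(2) + B(10) → 12
E(11) + 12 → 23
F(16) + A(19) → 35
23 + D(27) → 50
35 + 50 → 85
Each symbol's bit-cost is frequency × depth; summing gives 205 bits (equivalently 12 + 23 + 35 + 50 + 85).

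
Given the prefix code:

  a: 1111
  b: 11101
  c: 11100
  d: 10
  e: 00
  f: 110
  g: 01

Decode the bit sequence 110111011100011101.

fbfeb

Read left to right; each codeword is recognised as soon as it completes (prefix code):
  110→f | 11101→b | 110→f | 00→e | 11101→b
Decoded message: fbfeb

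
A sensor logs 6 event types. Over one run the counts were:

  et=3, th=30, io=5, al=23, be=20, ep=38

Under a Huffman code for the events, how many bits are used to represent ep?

2

Repeatedly merge the two smallest:
merge et(3) and io(5): 8
merge 8 and be(20): 28
merge al(23) and 28: 51
merge th(30) and ep(38): 68
merge 51 and 68: 119
ep sits 2 levels below the root, so its codeword is 2 bits.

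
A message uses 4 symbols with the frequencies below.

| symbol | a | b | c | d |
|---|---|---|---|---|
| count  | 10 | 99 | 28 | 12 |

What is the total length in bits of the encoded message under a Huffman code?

Build the Huffman tree bottom-up:
combine a(10), d(12) → 22
combine 22, c(28) → 50
combine 50, b(99) → 149
Total encoded bits = sum of merged weights = 22 + 50 + 149 = 221.

221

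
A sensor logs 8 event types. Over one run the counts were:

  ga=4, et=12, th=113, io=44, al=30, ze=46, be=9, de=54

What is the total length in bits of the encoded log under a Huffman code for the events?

803

Greedily combine the two least-frequent nodes:
merge ga(4) and be(9): 13
merge et(12) and 13: 25
merge 25 and al(30): 55
merge io(44) and ze(46): 90
merge de(54) and 55: 109
merge 90 and 109: 199
merge th(113) and 199: 312
The encoded length is the sum of every internal node's weight: 13 + 25 + 55 + 90 + 109 + 199 + 312 = 803 bits.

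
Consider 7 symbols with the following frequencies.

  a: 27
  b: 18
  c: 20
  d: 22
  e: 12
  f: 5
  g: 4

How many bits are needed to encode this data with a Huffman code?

284

Build the Huffman tree bottom-up:
merge g(4) and f(5): 9
merge 9 and e(12): 21
merge b(18) and c(20): 38
merge 21 and d(22): 43
merge a(27) and 38: 65
merge 43 and 65: 108
The encoded length is the sum of every internal node's weight: 9 + 21 + 38 + 43 + 65 + 108 = 284 bits.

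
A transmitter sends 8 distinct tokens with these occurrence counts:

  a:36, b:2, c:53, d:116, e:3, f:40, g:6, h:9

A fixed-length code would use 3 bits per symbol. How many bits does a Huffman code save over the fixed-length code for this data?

196

Fixed-length: 3 bits × 265 symbols = 795 bits.
Huffman merges:
merge b(2) and e(3): 5
merge 5 and g(6): 11
merge h(9) and 11: 20
merge 20 and a(36): 56
merge f(40) and c(53): 93
merge 56 and 93: 149
merge d(116) and 149: 265
Huffman total = 5 + 11 + 20 + 56 + 93 + 149 + 265 = 599 bits.
Saving = 795 − 599 = 196 bits.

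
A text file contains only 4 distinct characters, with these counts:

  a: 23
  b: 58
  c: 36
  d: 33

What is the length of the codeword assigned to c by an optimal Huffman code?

Build the tree from the bottom:
combine a(23), d(33) → 56
combine c(36), 56 → 92
combine b(58), 92 → 150
c sits 2 levels below the root, so its codeword is 2 bits.

2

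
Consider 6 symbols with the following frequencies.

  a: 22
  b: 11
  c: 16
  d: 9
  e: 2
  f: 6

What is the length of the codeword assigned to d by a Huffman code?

3

Build the tree from the bottom:
e(2) + f(6) → 8
8 + d(9) → 17
b(11) + c(16) → 27
17 + a(22) → 39
27 + 39 → 66
d's leaf is at depth 3, giving a 3-bit codeword.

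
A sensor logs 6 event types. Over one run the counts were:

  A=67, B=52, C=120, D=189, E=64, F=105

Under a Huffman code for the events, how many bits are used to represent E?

Repeatedly merge the two smallest:
combine B(52), E(64) → 116
combine A(67), F(105) → 172
combine 116, C(120) → 236
combine 172, D(189) → 361
combine 236, 361 → 597
E's leaf is at depth 3, giving a 3-bit codeword.

3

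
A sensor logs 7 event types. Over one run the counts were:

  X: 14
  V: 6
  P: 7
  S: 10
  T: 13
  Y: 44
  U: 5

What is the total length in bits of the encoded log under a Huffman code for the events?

237

Greedily combine the two least-frequent nodes:
combine U(5), V(6) → 11
combine P(7), S(10) → 17
combine 11, T(13) → 24
combine X(14), 17 → 31
combine 24, 31 → 55
combine Y(44), 55 → 99
The encoded length is the sum of every internal node's weight: 11 + 17 + 24 + 31 + 55 + 99 = 237 bits.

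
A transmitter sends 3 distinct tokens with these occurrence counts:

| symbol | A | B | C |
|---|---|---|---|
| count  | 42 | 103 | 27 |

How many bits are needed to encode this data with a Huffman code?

Build the Huffman tree bottom-up:
merge C(27) and A(42): 69
merge 69 and B(103): 172
Each symbol's bit-cost is frequency × depth; summing gives 241 bits (equivalently 69 + 172).

241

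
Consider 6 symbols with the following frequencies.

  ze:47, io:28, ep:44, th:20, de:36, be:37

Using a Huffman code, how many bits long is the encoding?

Merge the two smallest weights repeatedly:
combine th(20), io(28) → 48
combine de(36), be(37) → 73
combine ep(44), ze(47) → 91
combine 48, 73 → 121
combine 91, 121 → 212
Total encoded bits = sum of merged weights = 48 + 73 + 91 + 121 + 212 = 545.

545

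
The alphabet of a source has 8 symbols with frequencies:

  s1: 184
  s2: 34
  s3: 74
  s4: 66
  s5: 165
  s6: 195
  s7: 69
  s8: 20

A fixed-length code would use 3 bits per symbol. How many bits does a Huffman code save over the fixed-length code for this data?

Fixed-length: 3 bits × 807 symbols = 2421 bits.
Huffman merges:
merge s8(20) and s2(34): 54
merge 54 and s4(66): 120
merge s7(69) and s3(74): 143
merge 120 and 143: 263
merge s5(165) and s1(184): 349
merge s6(195) and 263: 458
merge 349 and 458: 807
Huffman total = 54 + 120 + 143 + 263 + 349 + 458 + 807 = 2194 bits.
Saving = 2421 − 2194 = 227 bits.

227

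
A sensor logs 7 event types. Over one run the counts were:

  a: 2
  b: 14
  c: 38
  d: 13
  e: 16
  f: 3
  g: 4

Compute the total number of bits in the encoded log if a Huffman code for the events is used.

Merge the two smallest weights repeatedly:
a(2) + f(3) → 5
g(4) + 5 → 9
9 + d(13) → 22
b(14) + e(16) → 30
22 + 30 → 52
c(38) + 52 → 90
Total encoded bits = sum of merged weights = 5 + 9 + 22 + 30 + 52 + 90 = 208.

208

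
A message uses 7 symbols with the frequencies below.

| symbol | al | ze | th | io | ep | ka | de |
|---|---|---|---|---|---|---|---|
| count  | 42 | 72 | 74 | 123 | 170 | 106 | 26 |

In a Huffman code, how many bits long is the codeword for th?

Build the tree from the bottom:
combine de(26), al(42) → 68
combine 68, ze(72) → 140
combine th(74), ka(106) → 180
combine io(123), 140 → 263
combine ep(170), 180 → 350
combine 263, 350 → 613
th sits 3 levels below the root, so its codeword is 3 bits.

3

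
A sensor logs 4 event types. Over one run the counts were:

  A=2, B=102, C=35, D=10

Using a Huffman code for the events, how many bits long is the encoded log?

208

Merge the two smallest weights repeatedly:
A(2) + D(10) → 12
12 + C(35) → 47
47 + B(102) → 149
Total encoded bits = sum of merged weights = 12 + 47 + 149 = 208.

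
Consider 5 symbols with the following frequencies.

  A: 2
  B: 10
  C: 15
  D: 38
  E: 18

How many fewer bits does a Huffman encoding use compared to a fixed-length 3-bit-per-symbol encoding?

82

Fixed-length: 3 bits × 83 symbols = 249 bits.
Huffman merges:
merge A(2) and B(10): 12
merge 12 and C(15): 27
merge E(18) and 27: 45
merge D(38) and 45: 83
Huffman total = 12 + 27 + 45 + 83 = 167 bits.
Saving = 249 − 167 = 82 bits.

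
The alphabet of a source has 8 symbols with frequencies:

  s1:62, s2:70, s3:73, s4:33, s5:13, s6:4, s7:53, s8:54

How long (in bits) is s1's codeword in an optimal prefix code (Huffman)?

3

Repeatedly merge the two smallest:
s6(4) + s5(13) → 17
17 + s4(33) → 50
50 + s7(53) → 103
s8(54) + s1(62) → 116
s2(70) + s3(73) → 143
103 + 116 → 219
143 + 219 → 362
s1's leaf is at depth 3, giving a 3-bit codeword.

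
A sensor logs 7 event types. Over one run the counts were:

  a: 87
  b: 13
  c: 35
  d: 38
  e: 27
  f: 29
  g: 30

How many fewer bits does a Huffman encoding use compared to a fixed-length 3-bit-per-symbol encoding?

Fixed-length: 3 bits × 259 symbols = 777 bits.
Huffman merges:
merge b(13) and e(27): 40
merge f(29) and g(30): 59
merge c(35) and d(38): 73
merge 40 and 59: 99
merge 73 and a(87): 160
merge 99 and 160: 259
Huffman total = 40 + 59 + 73 + 99 + 160 + 259 = 690 bits.
Saving = 777 − 690 = 87 bits.

87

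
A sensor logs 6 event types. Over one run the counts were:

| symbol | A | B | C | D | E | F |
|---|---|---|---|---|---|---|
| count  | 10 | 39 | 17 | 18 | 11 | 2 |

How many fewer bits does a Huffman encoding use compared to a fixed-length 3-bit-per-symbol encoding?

66

Fixed-length: 3 bits × 97 symbols = 291 bits.
Huffman merges:
combine F(2), A(10) → 12
combine E(11), 12 → 23
combine C(17), D(18) → 35
combine 23, 35 → 58
combine B(39), 58 → 97
Huffman total = 12 + 23 + 35 + 58 + 97 = 225 bits.
Saving = 291 − 225 = 66 bits.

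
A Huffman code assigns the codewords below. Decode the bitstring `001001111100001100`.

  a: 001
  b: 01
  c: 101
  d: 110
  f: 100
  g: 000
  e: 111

aaefaf

Read left to right; each codeword is recognised as soon as it completes (prefix code):
  001→a | 001→a | 111→e | 100→f | 001→a | 100→f
Decoded message: aaefaf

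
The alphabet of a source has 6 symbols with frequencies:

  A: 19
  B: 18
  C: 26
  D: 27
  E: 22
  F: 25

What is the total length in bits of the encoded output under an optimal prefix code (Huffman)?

Greedily combine the two least-frequent nodes:
merge B(18) and A(19): 37
merge E(22) and F(25): 47
merge C(26) and D(27): 53
merge 37 and 47: 84
merge 53 and 84: 137
Each symbol's bit-cost is frequency × depth; summing gives 358 bits (equivalently 37 + 47 + 53 + 84 + 137).

358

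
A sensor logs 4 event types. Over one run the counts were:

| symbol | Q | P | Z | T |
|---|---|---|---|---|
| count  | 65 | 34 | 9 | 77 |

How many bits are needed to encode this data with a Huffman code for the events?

Merge the two smallest weights repeatedly:
combine Z(9), P(34) → 43
combine 43, Q(65) → 108
combine T(77), 108 → 185
The encoded length is the sum of every internal node's weight: 43 + 108 + 185 = 336 bits.

336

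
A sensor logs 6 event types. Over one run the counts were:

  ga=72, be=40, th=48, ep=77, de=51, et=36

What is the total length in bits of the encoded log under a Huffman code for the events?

Greedily combine the two least-frequent nodes:
et(36) + be(40) → 76
th(48) + de(51) → 99
ga(72) + 76 → 148
ep(77) + 99 → 176
148 + 176 → 324
Each symbol's bit-cost is frequency × depth; summing gives 823 bits (equivalently 76 + 99 + 148 + 176 + 324).

823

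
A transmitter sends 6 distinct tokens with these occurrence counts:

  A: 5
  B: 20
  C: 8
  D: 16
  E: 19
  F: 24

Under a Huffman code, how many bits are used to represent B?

2

Huffman merges, smallest pair first:
merge A(5) and C(8): 13
merge 13 and D(16): 29
merge E(19) and B(20): 39
merge F(24) and 29: 53
merge 39 and 53: 92
B sits 2 levels below the root, so its codeword is 2 bits.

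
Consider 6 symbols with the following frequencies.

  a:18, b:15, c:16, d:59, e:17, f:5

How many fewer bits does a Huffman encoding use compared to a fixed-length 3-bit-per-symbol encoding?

Fixed-length: 3 bits × 130 symbols = 390 bits.
Huffman merges:
f(5) + b(15) → 20
c(16) + e(17) → 33
a(18) + 20 → 38
33 + 38 → 71
d(59) + 71 → 130
Huffman total = 20 + 33 + 38 + 71 + 130 = 292 bits.
Saving = 390 − 292 = 98 bits.

98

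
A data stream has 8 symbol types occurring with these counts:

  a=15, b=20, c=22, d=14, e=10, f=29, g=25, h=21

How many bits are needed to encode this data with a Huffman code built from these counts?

463

Greedily combine the two least-frequent nodes:
e(10) + d(14) → 24
a(15) + b(20) → 35
h(21) + c(22) → 43
24 + g(25) → 49
f(29) + 35 → 64
43 + 49 → 92
64 + 92 → 156
Total encoded bits = sum of merged weights = 24 + 35 + 43 + 49 + 64 + 92 + 156 = 463.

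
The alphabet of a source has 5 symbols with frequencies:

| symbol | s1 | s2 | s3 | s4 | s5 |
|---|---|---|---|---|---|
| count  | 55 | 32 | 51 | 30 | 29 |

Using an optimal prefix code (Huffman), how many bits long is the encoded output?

453

Merge the two smallest weights repeatedly:
s5(29) + s4(30) → 59
s2(32) + s3(51) → 83
s1(55) + 59 → 114
83 + 114 → 197
Each symbol's bit-cost is frequency × depth; summing gives 453 bits (equivalently 59 + 83 + 114 + 197).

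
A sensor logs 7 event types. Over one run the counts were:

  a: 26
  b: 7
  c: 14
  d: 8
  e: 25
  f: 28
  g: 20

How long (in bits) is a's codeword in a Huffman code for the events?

Repeatedly merge the two smallest:
b(7) + d(8) → 15
c(14) + 15 → 29
g(20) + e(25) → 45
a(26) + f(28) → 54
29 + 45 → 74
54 + 74 → 128
a's leaf is at depth 2, giving a 2-bit codeword.

2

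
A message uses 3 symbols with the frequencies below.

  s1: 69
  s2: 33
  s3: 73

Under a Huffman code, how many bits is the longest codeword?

Merge the two lowest-weight nodes at each step:
s2(33) + s1(69) → 102
s3(73) + 102 → 175
Maximum depth reached is 2.

2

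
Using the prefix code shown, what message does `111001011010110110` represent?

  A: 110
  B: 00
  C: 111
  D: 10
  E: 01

Read left to right; each codeword is recognised as soon as it completes (prefix code):
  111→C | 00→B | 10→D | 110→A | 10→D | 110→A | 110→A
Decoded message: CBDADAA

CBDADAA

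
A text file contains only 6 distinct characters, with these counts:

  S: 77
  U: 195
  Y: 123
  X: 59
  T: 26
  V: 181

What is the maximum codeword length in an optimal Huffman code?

Merge the two lowest-weight nodes at each step:
combine T(26), X(59) → 85
combine S(77), 85 → 162
combine Y(123), 162 → 285
combine V(181), U(195) → 376
combine 285, 376 → 661
The rarest symbols sit at the bottom; the longest codeword is 4 bits.

4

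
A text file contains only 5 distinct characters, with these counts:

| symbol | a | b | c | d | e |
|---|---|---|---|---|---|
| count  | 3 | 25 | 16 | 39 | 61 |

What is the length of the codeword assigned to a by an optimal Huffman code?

Huffman merges, smallest pair first:
a(3) + c(16) → 19
19 + b(25) → 44
d(39) + 44 → 83
e(61) + 83 → 144
a sits 4 levels below the root, so its codeword is 4 bits.

4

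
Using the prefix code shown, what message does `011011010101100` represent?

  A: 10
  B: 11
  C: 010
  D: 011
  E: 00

Read left to right; each codeword is recognised as soon as it completes (prefix code):
  011→D | 011→D | 010→C | 10→A | 11→B | 00→E
Decoded message: DDCABE

DDCABE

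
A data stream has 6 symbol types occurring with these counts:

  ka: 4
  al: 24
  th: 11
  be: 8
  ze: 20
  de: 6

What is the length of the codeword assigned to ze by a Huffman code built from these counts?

Huffman merges, smallest pair first:
combine ka(4), de(6) → 10
combine be(8), 10 → 18
combine th(11), 18 → 29
combine ze(20), al(24) → 44
combine 29, 44 → 73
ze's leaf is at depth 2, giving a 2-bit codeword.

2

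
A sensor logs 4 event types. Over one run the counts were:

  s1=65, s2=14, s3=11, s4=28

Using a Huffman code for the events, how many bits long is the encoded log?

196

Build the Huffman tree bottom-up:
combine s3(11), s2(14) → 25
combine 25, s4(28) → 53
combine 53, s1(65) → 118
Total encoded bits = sum of merged weights = 25 + 53 + 118 = 196.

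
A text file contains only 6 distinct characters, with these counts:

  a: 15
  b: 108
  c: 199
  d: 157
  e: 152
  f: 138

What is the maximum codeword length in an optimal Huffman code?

Merge the two lowest-weight nodes at each step:
combine a(15), b(108) → 123
combine 123, f(138) → 261
combine e(152), d(157) → 309
combine c(199), 261 → 460
combine 309, 460 → 769
The first pair merged (a, b) ends up deepest, at depth 4.

4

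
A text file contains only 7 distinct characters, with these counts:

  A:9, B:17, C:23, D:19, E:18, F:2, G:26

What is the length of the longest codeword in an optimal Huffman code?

Merge the two lowest-weight nodes at each step:
merge F(2) and A(9): 11
merge 11 and B(17): 28
merge E(18) and D(19): 37
merge C(23) and G(26): 49
merge 28 and 37: 65
merge 49 and 65: 114
The first pair merged (F, A) ends up deepest, at depth 4.

4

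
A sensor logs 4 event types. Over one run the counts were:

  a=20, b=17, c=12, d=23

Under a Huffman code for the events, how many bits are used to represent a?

Repeatedly merge the two smallest:
c(12) + b(17) → 29
a(20) + d(23) → 43
29 + 43 → 72
a sits 2 levels below the root, so its codeword is 2 bits.

2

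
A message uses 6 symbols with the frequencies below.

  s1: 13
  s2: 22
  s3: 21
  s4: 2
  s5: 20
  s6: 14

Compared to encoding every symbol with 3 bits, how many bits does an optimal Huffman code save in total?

48

Fixed-length: 3 bits × 92 symbols = 276 bits.
Huffman merges:
combine s4(2), s1(13) → 15
combine s6(14), 15 → 29
combine s5(20), s3(21) → 41
combine s2(22), 29 → 51
combine 41, 51 → 92
Huffman total = 15 + 29 + 41 + 51 + 92 = 228 bits.
Saving = 276 − 228 = 48 bits.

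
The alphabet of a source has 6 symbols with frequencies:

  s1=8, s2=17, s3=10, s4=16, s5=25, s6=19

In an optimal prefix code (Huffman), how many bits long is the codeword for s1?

Build the tree from the bottom:
s1(8) + s3(10) → 18
s4(16) + s2(17) → 33
18 + s6(19) → 37
s5(25) + 33 → 58
37 + 58 → 95
s1 sits 3 levels below the root, so its codeword is 3 bits.

3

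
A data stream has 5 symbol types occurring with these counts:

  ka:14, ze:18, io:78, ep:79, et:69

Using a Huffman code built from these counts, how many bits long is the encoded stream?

Merge the two smallest weights repeatedly:
combine ka(14), ze(18) → 32
combine 32, et(69) → 101
combine io(78), ep(79) → 157
combine 101, 157 → 258
Total encoded bits = sum of merged weights = 32 + 101 + 157 + 258 = 548.

548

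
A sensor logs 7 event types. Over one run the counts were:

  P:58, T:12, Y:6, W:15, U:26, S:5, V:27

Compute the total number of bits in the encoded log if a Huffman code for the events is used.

365

Greedily combine the two least-frequent nodes:
merge S(5) and Y(6): 11
merge 11 and T(12): 23
merge W(15) and 23: 38
merge U(26) and V(27): 53
merge 38 and 53: 91
merge P(58) and 91: 149
Total encoded bits = sum of merged weights = 11 + 23 + 38 + 53 + 91 + 149 = 365.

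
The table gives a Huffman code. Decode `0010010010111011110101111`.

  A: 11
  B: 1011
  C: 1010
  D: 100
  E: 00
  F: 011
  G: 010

EDDBBAGAA

Read left to right; each codeword is recognised as soon as it completes (prefix code):
  00→E | 100→D | 100→D | 1011→B | 1011→B | 11→A | 010→G | 11→A | 11→A
Decoded message: EDDBBAGAA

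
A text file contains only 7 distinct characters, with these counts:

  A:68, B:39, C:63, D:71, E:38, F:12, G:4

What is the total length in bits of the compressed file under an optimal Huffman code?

753

Greedily combine the two least-frequent nodes:
combine G(4), F(12) → 16
combine 16, E(38) → 54
combine B(39), 54 → 93
combine C(63), A(68) → 131
combine D(71), 93 → 164
combine 131, 164 → 295
The encoded length is the sum of every internal node's weight: 16 + 54 + 93 + 131 + 164 + 295 = 753 bits.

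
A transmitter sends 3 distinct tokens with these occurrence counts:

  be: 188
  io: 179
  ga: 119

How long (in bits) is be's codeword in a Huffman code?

Huffman merges, smallest pair first:
combine ga(119), io(179) → 298
combine be(188), 298 → 486
be is merged only at the final step, so code length = 1.

1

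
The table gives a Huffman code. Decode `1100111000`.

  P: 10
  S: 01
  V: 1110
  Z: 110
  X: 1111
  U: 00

Read left to right; each codeword is recognised as soon as it completes (prefix code):
  110→Z | 01→S | 110→Z | 00→U
Decoded message: ZSZU

ZSZU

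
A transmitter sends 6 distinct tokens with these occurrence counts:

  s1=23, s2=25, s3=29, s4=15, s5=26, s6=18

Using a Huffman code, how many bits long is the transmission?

353

Build the Huffman tree bottom-up:
merge s4(15) and s6(18): 33
merge s1(23) and s2(25): 48
merge s5(26) and s3(29): 55
merge 33 and 48: 81
merge 55 and 81: 136
Each symbol's bit-cost is frequency × depth; summing gives 353 bits (equivalently 33 + 48 + 55 + 81 + 136).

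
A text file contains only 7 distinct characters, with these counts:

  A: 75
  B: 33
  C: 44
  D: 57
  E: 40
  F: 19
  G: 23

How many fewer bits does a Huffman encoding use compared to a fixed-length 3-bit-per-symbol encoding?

90

Fixed-length: 3 bits × 291 symbols = 873 bits.
Huffman merges:
combine F(19), G(23) → 42
combine B(33), E(40) → 73
combine 42, C(44) → 86
combine D(57), 73 → 130
combine A(75), 86 → 161
combine 130, 161 → 291
Huffman total = 42 + 73 + 86 + 130 + 161 + 291 = 783 bits.
Saving = 873 − 783 = 90 bits.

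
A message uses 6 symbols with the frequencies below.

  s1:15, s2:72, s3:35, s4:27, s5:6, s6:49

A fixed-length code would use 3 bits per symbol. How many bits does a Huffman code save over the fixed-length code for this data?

Fixed-length: 3 bits × 204 symbols = 612 bits.
Huffman merges:
combine s5(6), s1(15) → 21
combine 21, s4(27) → 48
combine s3(35), 48 → 83
combine s6(49), s2(72) → 121
combine 83, 121 → 204
Huffman total = 21 + 48 + 83 + 121 + 204 = 477 bits.
Saving = 612 − 477 = 135 bits.

135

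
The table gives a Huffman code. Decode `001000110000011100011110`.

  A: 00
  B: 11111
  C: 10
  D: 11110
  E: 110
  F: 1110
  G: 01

Read left to right; each codeword is recognised as soon as it completes (prefix code):
  00→A | 10→C | 00→A | 110→E | 00→A | 00→A | 1110→F | 00→A | 11110→D
Decoded message: ACAEAAFAD

ACAEAAFAD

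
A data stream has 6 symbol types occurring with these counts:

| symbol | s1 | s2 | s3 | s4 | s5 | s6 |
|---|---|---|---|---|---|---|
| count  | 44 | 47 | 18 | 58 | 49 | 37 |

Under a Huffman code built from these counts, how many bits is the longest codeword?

Merge the two lowest-weight nodes at each step:
merge s3(18) and s6(37): 55
merge s1(44) and s2(47): 91
merge s5(49) and 55: 104
merge s4(58) and 91: 149
merge 104 and 149: 253
The first pair merged (s3, s6) ends up deepest, at depth 3.

3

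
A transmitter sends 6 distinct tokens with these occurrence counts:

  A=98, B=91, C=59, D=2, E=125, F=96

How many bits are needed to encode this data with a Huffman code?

1155

Build the Huffman tree bottom-up:
combine D(2), C(59) → 61
combine 61, B(91) → 152
combine F(96), A(98) → 194
combine E(125), 152 → 277
combine 194, 277 → 471
Total encoded bits = sum of merged weights = 61 + 152 + 194 + 277 + 471 = 1155.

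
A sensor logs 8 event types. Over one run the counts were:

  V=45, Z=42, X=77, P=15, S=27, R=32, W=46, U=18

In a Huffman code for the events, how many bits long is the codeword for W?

3

Build the tree from the bottom:
P(15) + U(18) → 33
S(27) + R(32) → 59
33 + Z(42) → 75
V(45) + W(46) → 91
59 + 75 → 134
X(77) + 91 → 168
134 + 168 → 302
The subtree containing W is merged 3 times, so code length = 3.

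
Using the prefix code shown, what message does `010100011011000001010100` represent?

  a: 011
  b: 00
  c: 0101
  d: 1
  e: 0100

cbaabbce

Read left to right; each codeword is recognised as soon as it completes (prefix code):
  0101→c | 00→b | 011→a | 011→a | 00→b | 00→b | 0101→c | 0100→e
Decoded message: cbaabbce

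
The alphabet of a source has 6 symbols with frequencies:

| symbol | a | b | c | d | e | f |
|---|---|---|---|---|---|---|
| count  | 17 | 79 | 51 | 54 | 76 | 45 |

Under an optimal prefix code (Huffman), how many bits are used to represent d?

3

Huffman merges, smallest pair first:
combine a(17), f(45) → 62
combine c(51), d(54) → 105
combine 62, e(76) → 138
combine b(79), 105 → 184
combine 138, 184 → 322
d sits 3 levels below the root, so its codeword is 3 bits.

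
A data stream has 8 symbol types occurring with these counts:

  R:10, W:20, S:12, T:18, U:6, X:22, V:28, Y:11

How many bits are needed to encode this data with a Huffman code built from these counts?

Greedily combine the two least-frequent nodes:
combine U(6), R(10) → 16
combine Y(11), S(12) → 23
combine 16, T(18) → 34
combine W(20), X(22) → 42
combine 23, V(28) → 51
combine 34, 42 → 76
combine 51, 76 → 127
Total encoded bits = sum of merged weights = 16 + 23 + 34 + 42 + 51 + 76 + 127 = 369.

369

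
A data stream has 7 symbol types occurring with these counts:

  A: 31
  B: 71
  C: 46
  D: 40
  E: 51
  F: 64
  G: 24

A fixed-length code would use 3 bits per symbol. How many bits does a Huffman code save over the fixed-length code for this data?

Fixed-length: 3 bits × 327 symbols = 981 bits.
Huffman merges:
G(24) + A(31) → 55
D(40) + C(46) → 86
E(51) + 55 → 106
F(64) + B(71) → 135
86 + 106 → 192
135 + 192 → 327
Huffman total = 55 + 86 + 106 + 135 + 192 + 327 = 901 bits.
Saving = 981 − 901 = 80 bits.

80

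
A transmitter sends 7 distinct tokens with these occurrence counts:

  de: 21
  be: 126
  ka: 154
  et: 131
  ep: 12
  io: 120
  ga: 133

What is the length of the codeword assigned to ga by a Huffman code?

2

Repeatedly merge the two smallest:
merge ep(12) and de(21): 33
merge 33 and io(120): 153
merge be(126) and et(131): 257
merge ga(133) and 153: 286
merge ka(154) and 257: 411
merge 286 and 411: 697
The subtree containing ga is merged 2 times, so code length = 2.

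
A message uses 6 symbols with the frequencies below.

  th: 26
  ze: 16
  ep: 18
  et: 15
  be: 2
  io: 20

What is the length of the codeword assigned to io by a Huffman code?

Repeatedly merge the two smallest:
combine be(2), et(15) → 17
combine ze(16), 17 → 33
combine ep(18), io(20) → 38
combine th(26), 33 → 59
combine 38, 59 → 97
io sits 2 levels below the root, so its codeword is 2 bits.

2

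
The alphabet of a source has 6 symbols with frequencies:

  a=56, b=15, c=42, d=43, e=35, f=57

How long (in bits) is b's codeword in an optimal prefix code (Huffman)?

Repeatedly merge the two smallest:
merge b(15) and e(35): 50
merge c(42) and d(43): 85
merge 50 and a(56): 106
merge f(57) and 85: 142
merge 106 and 142: 248
The subtree containing b is merged 3 times, so code length = 3.

3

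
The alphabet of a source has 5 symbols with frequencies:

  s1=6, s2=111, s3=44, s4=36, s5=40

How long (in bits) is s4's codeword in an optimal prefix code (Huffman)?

4

Build the tree from the bottom:
s1(6) + s4(36) → 42
s5(40) + 42 → 82
s3(44) + 82 → 126
s2(111) + 126 → 237
s4's leaf is at depth 4, giving a 4-bit codeword.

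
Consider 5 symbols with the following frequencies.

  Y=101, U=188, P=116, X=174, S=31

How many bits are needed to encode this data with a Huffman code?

1352

Greedily combine the two least-frequent nodes:
S(31) + Y(101) → 132
P(116) + 132 → 248
X(174) + U(188) → 362
248 + 362 → 610
The encoded length is the sum of every internal node's weight: 132 + 248 + 362 + 610 = 1352 bits.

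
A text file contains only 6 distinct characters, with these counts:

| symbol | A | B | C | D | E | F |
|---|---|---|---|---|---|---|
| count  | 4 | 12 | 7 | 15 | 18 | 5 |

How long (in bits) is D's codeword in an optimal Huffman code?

2

Huffman merges, smallest pair first:
A(4) + F(5) → 9
C(7) + 9 → 16
B(12) + D(15) → 27
16 + E(18) → 34
27 + 34 → 61
D sits 2 levels below the root, so its codeword is 2 bits.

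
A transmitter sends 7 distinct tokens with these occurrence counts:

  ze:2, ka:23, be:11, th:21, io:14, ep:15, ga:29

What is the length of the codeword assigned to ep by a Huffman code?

3

Repeatedly merge the two smallest:
ze(2) + be(11) → 13
13 + io(14) → 27
ep(15) + th(21) → 36
ka(23) + 27 → 50
ga(29) + 36 → 65
50 + 65 → 115
ep sits 3 levels below the root, so its codeword is 3 bits.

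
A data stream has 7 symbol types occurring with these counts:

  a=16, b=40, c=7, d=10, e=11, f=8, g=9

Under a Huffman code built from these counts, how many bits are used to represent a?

3

Repeatedly merge the two smallest:
combine c(7), f(8) → 15
combine g(9), d(10) → 19
combine e(11), 15 → 26
combine a(16), 19 → 35
combine 26, 35 → 61
combine b(40), 61 → 101
a's leaf is at depth 3, giving a 3-bit codeword.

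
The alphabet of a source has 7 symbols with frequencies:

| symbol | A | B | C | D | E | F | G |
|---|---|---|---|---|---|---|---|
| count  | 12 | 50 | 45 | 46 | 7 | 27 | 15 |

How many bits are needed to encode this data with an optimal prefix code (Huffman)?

Greedily combine the two least-frequent nodes:
combine E(7), A(12) → 19
combine G(15), 19 → 34
combine F(27), 34 → 61
combine C(45), D(46) → 91
combine B(50), 61 → 111
combine 91, 111 → 202
Each symbol's bit-cost is frequency × depth; summing gives 518 bits (equivalently 19 + 34 + 61 + 91 + 111 + 202).

518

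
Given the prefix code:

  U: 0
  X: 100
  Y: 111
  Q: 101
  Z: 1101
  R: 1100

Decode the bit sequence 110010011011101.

Read left to right; each codeword is recognised as soon as it completes (prefix code):
  1100→R | 100→X | 1101→Z | 1101→Z
Decoded message: RXZZ

RXZZ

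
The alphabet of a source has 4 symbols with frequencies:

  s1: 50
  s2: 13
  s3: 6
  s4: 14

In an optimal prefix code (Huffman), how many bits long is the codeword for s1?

Huffman merges, smallest pair first:
merge s3(6) and s2(13): 19
merge s4(14) and 19: 33
merge 33 and s1(50): 83
s1 sits one level below the root: a 1-bit codeword.

1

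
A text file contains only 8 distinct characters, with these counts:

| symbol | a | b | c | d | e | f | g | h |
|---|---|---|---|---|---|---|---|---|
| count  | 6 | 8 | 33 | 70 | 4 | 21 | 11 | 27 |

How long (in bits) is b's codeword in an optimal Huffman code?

5

Repeatedly merge the two smallest:
combine e(4), a(6) → 10
combine b(8), 10 → 18
combine g(11), 18 → 29
combine f(21), h(27) → 48
combine 29, c(33) → 62
combine 48, 62 → 110
combine d(70), 110 → 180
The subtree containing b is merged 5 times, so code length = 5.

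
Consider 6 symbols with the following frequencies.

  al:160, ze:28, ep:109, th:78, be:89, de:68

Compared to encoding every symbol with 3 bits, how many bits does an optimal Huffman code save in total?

Fixed-length: 3 bits × 532 symbols = 1596 bits.
Huffman merges:
ze(28) + de(68) → 96
th(78) + be(89) → 167
96 + ep(109) → 205
al(160) + 167 → 327
205 + 327 → 532
Huffman total = 96 + 167 + 205 + 327 + 532 = 1327 bits.
Saving = 1596 − 1327 = 269 bits.

269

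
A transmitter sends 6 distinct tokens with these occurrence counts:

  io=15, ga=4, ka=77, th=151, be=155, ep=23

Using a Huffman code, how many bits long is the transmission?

875

Merge the two smallest weights repeatedly:
merge ga(4) and io(15): 19
merge 19 and ep(23): 42
merge 42 and ka(77): 119
merge 119 and th(151): 270
merge be(155) and 270: 425
Total encoded bits = sum of merged weights = 19 + 42 + 119 + 270 + 425 = 875.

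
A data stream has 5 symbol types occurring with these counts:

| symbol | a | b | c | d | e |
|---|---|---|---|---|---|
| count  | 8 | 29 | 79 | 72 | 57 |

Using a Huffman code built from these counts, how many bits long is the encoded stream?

527

Merge the two smallest weights repeatedly:
a(8) + b(29) → 37
37 + e(57) → 94
d(72) + c(79) → 151
94 + 151 → 245
Total encoded bits = sum of merged weights = 37 + 94 + 151 + 245 = 527.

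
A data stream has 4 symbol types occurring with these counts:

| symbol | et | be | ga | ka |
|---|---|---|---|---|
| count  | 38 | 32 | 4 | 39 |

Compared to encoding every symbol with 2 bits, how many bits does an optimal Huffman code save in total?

Fixed-length: 2 bits × 113 symbols = 226 bits.
Huffman merges:
ga(4) + be(32) → 36
36 + et(38) → 74
ka(39) + 74 → 113
Huffman total = 36 + 74 + 113 = 223 bits.
Saving = 226 − 223 = 3 bits.

3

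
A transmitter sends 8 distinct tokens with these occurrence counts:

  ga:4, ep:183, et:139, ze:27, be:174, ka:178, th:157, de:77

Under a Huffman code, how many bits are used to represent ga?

Build the tree from the bottom:
combine ga(4), ze(27) → 31
combine 31, de(77) → 108
combine 108, et(139) → 247
combine th(157), be(174) → 331
combine ka(178), ep(183) → 361
combine 247, 331 → 578
combine 361, 578 → 939
The subtree containing ga is merged 5 times, so code length = 5.

5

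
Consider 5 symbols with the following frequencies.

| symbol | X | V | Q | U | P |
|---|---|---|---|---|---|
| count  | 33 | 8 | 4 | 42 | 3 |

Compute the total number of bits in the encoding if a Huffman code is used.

160

Greedily combine the two least-frequent nodes:
P(3) + Q(4) → 7
7 + V(8) → 15
15 + X(33) → 48
U(42) + 48 → 90
Each symbol's bit-cost is frequency × depth; summing gives 160 bits (equivalently 7 + 15 + 48 + 90).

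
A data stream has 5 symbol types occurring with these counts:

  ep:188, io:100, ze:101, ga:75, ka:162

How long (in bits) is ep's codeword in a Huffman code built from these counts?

2

Repeatedly merge the two smallest:
merge ga(75) and io(100): 175
merge ze(101) and ka(162): 263
merge 175 and ep(188): 363
merge 263 and 363: 626
ep sits 2 levels below the root, so its codeword is 2 bits.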